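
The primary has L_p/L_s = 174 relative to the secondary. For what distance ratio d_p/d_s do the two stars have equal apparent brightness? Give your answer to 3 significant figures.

13.2

Equal flux requires L_p/d_p² = L_s/d_s², so d_p/d_s = √(L_p/L_s)
= √(174) = 13.19.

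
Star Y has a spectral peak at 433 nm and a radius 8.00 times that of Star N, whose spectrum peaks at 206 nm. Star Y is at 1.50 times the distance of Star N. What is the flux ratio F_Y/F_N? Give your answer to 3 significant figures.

1.46

Wien's law: T_Y/T_N = λ_N/λ_Y = 206/433 = 0.4758.
L_Y/L_N = (R_Y/R_N)²(T_Y/T_N)⁴ = (8.00)²(0.4758)⁴ = 3.279.
F_Y/F_N = (L_Y/L_N)/(d_Y/d_N)² = 3.279/(1.50)² = 1.457.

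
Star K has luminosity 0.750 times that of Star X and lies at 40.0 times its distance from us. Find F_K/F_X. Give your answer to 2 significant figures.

F = L/(4πd²), so F_K/F_X = (L_K/L_X) / (d_K/d_X)²
= 0.750 / (40.0)² = 0.750 / 1600 = 4.687×10^-4.

4.7×10^-4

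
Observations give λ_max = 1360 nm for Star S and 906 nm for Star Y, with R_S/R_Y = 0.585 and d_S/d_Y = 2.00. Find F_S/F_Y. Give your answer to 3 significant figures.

0.0169

Wien's law: T_S/T_Y = λ_Y/λ_S = 906/1360 = 0.6662.
L_S/L_Y = (R_S/R_Y)²(T_S/T_Y)⁴ = (0.585)²(0.6662)⁴ = 0.06740.
F_S/F_Y = (L_S/L_Y)/(d_S/d_Y)² = 0.06740/(2.00)² = 0.01685.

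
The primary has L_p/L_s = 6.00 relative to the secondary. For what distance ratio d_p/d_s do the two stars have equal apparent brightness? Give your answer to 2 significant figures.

2.4

Equal flux requires L_p/d_p² = L_s/d_s², so d_p/d_s = √(L_p/L_s)
= √(6.00) = 2.449.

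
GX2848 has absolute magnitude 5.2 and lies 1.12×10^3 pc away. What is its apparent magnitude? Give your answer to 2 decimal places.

15.45

m = M + 5 log₁₀(d/10 pc) = 5.2 + 5 log₁₀(1.12×10^3/10)
  = 5.2 + 5 × 2.049 = 5.2 + 10.25 = 15.45.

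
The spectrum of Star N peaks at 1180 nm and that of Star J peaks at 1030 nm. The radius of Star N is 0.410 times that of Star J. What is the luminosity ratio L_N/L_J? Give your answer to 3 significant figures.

0.0976

Wien's law gives T ∝ 1/λ_max, so T_N/T_J = λ_J/λ_N = 1030/1180 = 0.8729.
Then L ∝ R²T⁴ gives L_N/L_J = (0.410)² × (0.8729)⁴ = 0.1681 × 0.5805 = 0.09759.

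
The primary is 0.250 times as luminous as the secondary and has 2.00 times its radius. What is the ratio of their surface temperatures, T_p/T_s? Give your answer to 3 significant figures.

0.500

L ∝ R²T⁴ gives T ∝ (L/R²)^(1/4), so
T_p/T_s = (0.250 / 2.00²)^(1/4) = (0.06250)^(1/4) = 0.5000.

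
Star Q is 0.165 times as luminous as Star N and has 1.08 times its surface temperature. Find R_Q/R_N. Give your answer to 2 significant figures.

L ∝ R²T⁴ gives R ∝ √L / T², so
R_Q/R_N = √(0.165) / (1.08)² = 0.4062 / 1.166 = 0.3483.

0.35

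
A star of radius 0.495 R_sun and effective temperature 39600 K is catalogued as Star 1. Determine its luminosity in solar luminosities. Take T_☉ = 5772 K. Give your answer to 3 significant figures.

543 solar luminosities

L/L_☉ = (R/R_☉)² (T/T_☉)⁴ = (0.495)² × (39600/5772)⁴
       = 0.2450 × (6.861)⁴ = 0.2450 × 2216 = 542.9.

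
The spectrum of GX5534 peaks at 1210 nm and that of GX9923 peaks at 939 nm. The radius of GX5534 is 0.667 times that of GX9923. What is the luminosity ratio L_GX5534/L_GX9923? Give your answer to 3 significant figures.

0.161

Wien's law gives T ∝ 1/λ_max, so T_GX5534/T_GX9923 = λ_GX9923/λ_GX5534 = 939/1210 = 0.7760.
Then L ∝ R²T⁴ gives L_GX5534/L_GX9923 = (0.667)² × (0.7760)⁴ = 0.4449 × 0.3627 = 0.1614.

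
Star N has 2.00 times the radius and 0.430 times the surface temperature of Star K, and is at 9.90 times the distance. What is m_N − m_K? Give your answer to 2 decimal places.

L_N/L_K = (2.00)²(0.430)⁴ = 0.1368.
F_N/F_K = (L_N/L_K)/(d_N/d_K)² = 0.1368/98.01 = 0.001395.
m_N − m_K = −2.5 log₁₀(0.001395) = 7.14.

7.14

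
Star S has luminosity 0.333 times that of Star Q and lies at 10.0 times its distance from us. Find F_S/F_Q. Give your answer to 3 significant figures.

0.00333

F = L/(4πd²), so F_S/F_Q = (L_S/L_Q) / (d_S/d_Q)²
= 0.333 / (10.0)² = 0.333 / 100.0 = 0.003330.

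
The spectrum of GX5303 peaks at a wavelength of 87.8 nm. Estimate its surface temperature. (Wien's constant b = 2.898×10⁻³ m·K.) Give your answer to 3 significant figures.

T = b/λ_max = 2.898×10⁻³ / (87.8×10⁻⁹) = 3.301×10^4 K.

3.30×10^4 K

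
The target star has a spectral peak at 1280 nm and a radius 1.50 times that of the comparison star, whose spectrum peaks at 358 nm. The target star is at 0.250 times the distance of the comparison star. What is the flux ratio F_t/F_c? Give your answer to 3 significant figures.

Wien's law: T_t/T_c = λ_c/λ_t = 358/1280 = 0.2797.
L_t/L_c = (R_t/R_c)²(T_t/T_c)⁴ = (1.50)²(0.2797)⁴ = 0.01377.
F_t/F_c = (L_t/L_c)/(d_t/d_c)² = 0.01377/(0.250)² = 0.2203.

0.220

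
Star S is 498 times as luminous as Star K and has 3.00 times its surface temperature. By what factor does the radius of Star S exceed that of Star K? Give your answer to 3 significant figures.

2.48

L ∝ R²T⁴ gives R ∝ √L / T², so
R_S/R_K = √(498) / (3.00)² = 22.32 / 9.000 = 2.480.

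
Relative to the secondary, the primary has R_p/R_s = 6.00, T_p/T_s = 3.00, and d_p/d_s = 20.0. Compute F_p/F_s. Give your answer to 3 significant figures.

L_p/L_s = (R_p/R_s)²(T_p/T_s)⁴ = (6.00)² × (3.00)⁴ = 2916.
F_p/F_s = (L_p/L_s)/(d_p/d_s)² = 2916 / (20.0)² = 7.290.

7.29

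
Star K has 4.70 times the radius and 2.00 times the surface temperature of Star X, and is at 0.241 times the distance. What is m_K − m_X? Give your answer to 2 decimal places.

-9.46

L_K/L_X = (4.70)²(2.00)⁴ = 353.4.
F_K/F_X = (L_K/L_X)/(d_K/d_X)² = 353.4/0.05808 = 6085.
m_K − m_X = −2.5 log₁₀(6085) = -9.46.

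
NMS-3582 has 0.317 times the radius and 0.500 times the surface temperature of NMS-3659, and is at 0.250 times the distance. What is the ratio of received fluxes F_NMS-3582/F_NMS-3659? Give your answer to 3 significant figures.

0.100

L_NMS-3582/L_NMS-3659 = (R_NMS-3582/R_NMS-3659)²(T_NMS-3582/T_NMS-3659)⁴ = (0.317)² × (0.500)⁴ = 0.006281.
F_NMS-3582/F_NMS-3659 = (L_NMS-3582/L_NMS-3659)/(d_NMS-3582/d_NMS-3659)² = 0.006281 / (0.250)² = 0.1005.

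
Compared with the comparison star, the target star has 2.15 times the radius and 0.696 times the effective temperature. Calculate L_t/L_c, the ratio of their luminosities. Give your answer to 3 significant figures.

1.08

From the Stefan–Boltzmann law, L ∝ R²T⁴, so
L_t/L_c = (R_t/R_c)² (T_t/T_c)⁴ = (2.15)² × (0.696)⁴ = 4.622 × 0.2347 = 1.085.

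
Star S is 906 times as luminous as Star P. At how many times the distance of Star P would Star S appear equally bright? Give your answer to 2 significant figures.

Equal flux requires L_S/d_S² = L_P/d_P², so d_S/d_P = √(L_S/L_P)
= √(906) = 30.10.

30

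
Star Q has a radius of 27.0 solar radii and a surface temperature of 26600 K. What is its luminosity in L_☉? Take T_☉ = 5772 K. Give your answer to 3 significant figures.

3.29×10^5 L_☉

L/L_☉ = (R/R_☉)² (T/T_☉)⁴ = (27.0)² × (26600/5772)⁴
       = 729.0 × (4.608)⁴ = 729.0 × 451.0 = 3.288×10^5.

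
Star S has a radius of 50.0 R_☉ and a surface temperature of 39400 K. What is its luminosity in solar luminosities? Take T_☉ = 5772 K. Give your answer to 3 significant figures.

L/L_☉ = (R/R_☉)² (T/T_☉)⁴ = (50.0)² × (39400/5772)⁴
       = 2500 × (6.826)⁴ = 2500 × 2171 = 5.428×10^6.

5.43×10^6 solar luminosities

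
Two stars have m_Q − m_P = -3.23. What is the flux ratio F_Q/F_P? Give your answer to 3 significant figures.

F_Q/F_P = 10^(−(m_Q − m_P)/2.5) = 10^(3.23/2.5) = 10^1.292 = 19.59.

19.6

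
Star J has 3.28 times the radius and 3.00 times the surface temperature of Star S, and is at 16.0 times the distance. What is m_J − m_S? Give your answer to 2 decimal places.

-1.33

L_J/L_S = (3.28)²(3.00)⁴ = 871.4.
F_J/F_S = (L_J/L_S)/(d_J/d_S)² = 871.4/256.0 = 3.404.
m_J − m_S = −2.5 log₁₀(3.404) = -1.33.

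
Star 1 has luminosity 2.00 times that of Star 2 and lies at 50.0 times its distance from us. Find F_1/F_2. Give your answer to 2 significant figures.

8.0×10^-4

F = L/(4πd²), so F_1/F_2 = (L_1/L_2) / (d_1/d_2)²
= 2.00 / (50.0)² = 2.00 / 2500 = 8.000×10^-4.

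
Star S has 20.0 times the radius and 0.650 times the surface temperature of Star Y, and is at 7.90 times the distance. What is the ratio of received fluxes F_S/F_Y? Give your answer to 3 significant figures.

L_S/L_Y = (R_S/R_Y)²(T_S/T_Y)⁴ = (20.0)² × (0.650)⁴ = 71.40.
F_S/F_Y = (L_S/L_Y)/(d_S/d_Y)² = 71.40 / (7.90)² = 1.144.

1.14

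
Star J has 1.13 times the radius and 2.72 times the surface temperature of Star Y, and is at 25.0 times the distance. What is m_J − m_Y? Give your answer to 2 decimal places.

L_J/L_Y = (1.13)²(2.72)⁴ = 69.89.
F_J/F_Y = (L_J/L_Y)/(d_J/d_Y)² = 69.89/625.0 = 0.1118.
m_J − m_Y = −2.5 log₁₀(0.1118) = 2.38.

2.38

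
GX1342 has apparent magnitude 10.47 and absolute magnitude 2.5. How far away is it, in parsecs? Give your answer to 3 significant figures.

393 pc

m − M = 5 log₁₀(d/10 pc)
10.47 − (2.5) = 7.97 = 5 log₁₀(d/10)
d = 10 × 10^(7.97/5) = 10 × 10^1.594 = 392.6 pc.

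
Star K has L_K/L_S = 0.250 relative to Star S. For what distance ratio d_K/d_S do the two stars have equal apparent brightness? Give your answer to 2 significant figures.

0.50

Equal flux requires L_K/d_K² = L_S/d_S², so d_K/d_S = √(L_K/L_S)
= √(0.250) = 0.5000.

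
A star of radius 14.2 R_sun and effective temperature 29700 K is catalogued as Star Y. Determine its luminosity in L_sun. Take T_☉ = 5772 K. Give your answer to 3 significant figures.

1.41×10^5 L_sun

L/L_☉ = (R/R_☉)² (T/T_☉)⁴ = (14.2)² × (29700/5772)⁴
       = 201.6 × (5.146)⁴ = 201.6 × 701.0 = 1.414×10^5.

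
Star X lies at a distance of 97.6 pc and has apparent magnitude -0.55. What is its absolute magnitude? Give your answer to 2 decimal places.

M = m − 5 log₁₀(d/10 pc) = -0.55 − 5 log₁₀(97.6/10)
  = -0.55 − 5 × 0.989 = -0.55 − 4.95 = -5.50.

-5.50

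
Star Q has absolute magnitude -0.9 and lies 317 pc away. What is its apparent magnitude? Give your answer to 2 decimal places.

6.61

m = M + 5 log₁₀(d/10 pc) = -0.9 + 5 log₁₀(317/10)
  = -0.9 + 5 × 1.501 = -0.9 + 7.51 = 6.61.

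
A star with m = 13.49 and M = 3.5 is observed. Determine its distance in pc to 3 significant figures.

m − M = 5 log₁₀(d/10 pc)
13.49 − (3.5) = 9.99 = 5 log₁₀(d/10)
d = 10 × 10^(9.99/5) = 10 × 10^1.998 = 995.4 pc.

995 pc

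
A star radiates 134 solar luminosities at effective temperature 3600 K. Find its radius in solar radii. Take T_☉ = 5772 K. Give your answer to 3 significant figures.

29.8 solar radii

R/R_☉ = √(L/L_☉) / (T/T_☉)² = √(134) / (0.6237)²
       = 11.58 / 0.3890 = 29.76.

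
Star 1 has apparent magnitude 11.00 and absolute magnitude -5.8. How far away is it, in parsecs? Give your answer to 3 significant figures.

2.29×10^4 pc

m − M = 5 log₁₀(d/10 pc)
11.00 − (-5.8) = 16.80 = 5 log₁₀(d/10)
d = 10 × 10^(16.80/5) = 10 × 10^3.360 = 2.291×10^4 pc.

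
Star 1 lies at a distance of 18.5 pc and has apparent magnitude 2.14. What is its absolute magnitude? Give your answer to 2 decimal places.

0.80

M = m − 5 log₁₀(d/10 pc) = 2.14 − 5 log₁₀(18.5/10)
  = 2.14 − 5 × 0.267 = 2.14 − 1.34 = 0.80.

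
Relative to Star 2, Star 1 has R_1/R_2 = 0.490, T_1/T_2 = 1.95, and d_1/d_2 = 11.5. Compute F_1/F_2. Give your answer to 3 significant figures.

0.0263

L_1/L_2 = (R_1/R_2)²(T_1/T_2)⁴ = (0.490)² × (1.95)⁴ = 3.472.
F_1/F_2 = (L_1/L_2)/(d_1/d_2)² = 3.472 / (11.5)² = 0.02625.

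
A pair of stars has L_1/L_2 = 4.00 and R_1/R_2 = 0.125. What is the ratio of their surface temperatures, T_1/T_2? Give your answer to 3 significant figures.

4.00

L ∝ R²T⁴ gives T ∝ (L/R²)^(1/4), so
T_1/T_2 = (4.00 / 0.125²)^(1/4) = (256.0)^(1/4) = 4.000.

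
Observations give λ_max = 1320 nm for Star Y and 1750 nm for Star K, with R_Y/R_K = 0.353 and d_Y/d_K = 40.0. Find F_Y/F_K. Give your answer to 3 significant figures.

2.41×10^-4

Wien's law: T_Y/T_K = λ_K/λ_Y = 1750/1320 = 1.326.
L_Y/L_K = (R_Y/R_K)²(T_Y/T_K)⁴ = (0.353)²(1.326)⁴ = 0.3850.
F_Y/F_K = (L_Y/L_K)/(d_Y/d_K)² = 0.3850/(40.0)² = 2.406×10^-4.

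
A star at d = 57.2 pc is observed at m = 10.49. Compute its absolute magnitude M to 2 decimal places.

M = m − 5 log₁₀(d/10 pc) = 10.49 − 5 log₁₀(57.2/10)
  = 10.49 − 5 × 0.757 = 10.49 − 3.79 = 6.70.

6.70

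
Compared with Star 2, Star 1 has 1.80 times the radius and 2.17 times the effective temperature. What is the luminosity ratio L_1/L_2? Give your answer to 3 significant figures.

From the Stefan–Boltzmann law, L ∝ R²T⁴, so
L_1/L_2 = (R_1/R_2)² (T_1/T_2)⁴ = (1.80)² × (2.17)⁴ = 3.240 × 22.17 = 71.84.

71.8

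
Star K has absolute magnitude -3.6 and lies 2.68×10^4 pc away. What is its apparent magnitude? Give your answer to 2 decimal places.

13.54

m = M + 5 log₁₀(d/10 pc) = -3.6 + 5 log₁₀(2.68×10^4/10)
  = -3.6 + 5 × 3.428 = -3.6 + 17.14 = 13.54.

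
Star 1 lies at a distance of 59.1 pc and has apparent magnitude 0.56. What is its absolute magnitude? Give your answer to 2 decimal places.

-3.30

M = m − 5 log₁₀(d/10 pc) = 0.56 − 5 log₁₀(59.1/10)
  = 0.56 − 5 × 0.772 = 0.56 − 3.86 = -3.30.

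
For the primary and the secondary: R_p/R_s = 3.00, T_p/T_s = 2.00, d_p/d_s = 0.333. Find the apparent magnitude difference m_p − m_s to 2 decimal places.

L_p/L_s = (3.00)²(2.00)⁴ = 144.0.
F_p/F_s = (L_p/L_s)/(d_p/d_s)² = 144.0/0.1109 = 1299.
m_p − m_s = −2.5 log₁₀(1299) = -7.78.

-7.78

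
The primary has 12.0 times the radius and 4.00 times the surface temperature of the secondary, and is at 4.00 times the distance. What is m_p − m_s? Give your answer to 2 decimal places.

L_p/L_s = (12.0)²(4.00)⁴ = 3.686×10^4.
F_p/F_s = (L_p/L_s)/(d_p/d_s)² = 3.686×10^4/16.00 = 2304.
m_p − m_s = −2.5 log₁₀(2304) = -8.41.

-8.41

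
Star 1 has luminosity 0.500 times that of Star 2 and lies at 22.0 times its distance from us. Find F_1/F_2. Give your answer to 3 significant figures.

F = L/(4πd²), so F_1/F_2 = (L_1/L_2) / (d_1/d_2)²
= 0.500 / (22.0)² = 0.500 / 484.0 = 0.001033.

0.00103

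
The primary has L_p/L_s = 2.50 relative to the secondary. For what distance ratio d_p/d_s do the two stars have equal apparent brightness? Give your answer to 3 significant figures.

Equal flux requires L_p/d_p² = L_s/d_s², so d_p/d_s = √(L_p/L_s)
= √(2.50) = 1.581.

1.58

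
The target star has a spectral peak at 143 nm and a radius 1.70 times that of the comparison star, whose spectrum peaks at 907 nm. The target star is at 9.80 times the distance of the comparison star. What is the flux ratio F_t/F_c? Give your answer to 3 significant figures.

Wien's law: T_t/T_c = λ_c/λ_t = 907/143 = 6.343.
L_t/L_c = (R_t/R_c)²(T_t/T_c)⁴ = (1.70)²(6.343)⁴ = 4677.
F_t/F_c = (L_t/L_c)/(d_t/d_c)² = 4677/(9.80)² = 48.70.

48.7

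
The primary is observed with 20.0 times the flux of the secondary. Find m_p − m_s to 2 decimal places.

-3.25

m_p − m_s = −2.5 log₁₀(F_p/F_s) = −2.5 log₁₀(20.0) = −2.5 × (1.301) = -3.253.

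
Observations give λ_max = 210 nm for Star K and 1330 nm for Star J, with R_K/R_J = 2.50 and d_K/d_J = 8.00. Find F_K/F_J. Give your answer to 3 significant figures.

157

Wien's law: T_K/T_J = λ_J/λ_K = 1330/210 = 6.333.
L_K/L_J = (R_K/R_J)²(T_K/T_J)⁴ = (2.50)²(6.333)⁴ = 1.006×10^4.
F_K/F_J = (L_K/L_J)/(d_K/d_J)² = 1.006×10^4/(8.00)² = 157.1.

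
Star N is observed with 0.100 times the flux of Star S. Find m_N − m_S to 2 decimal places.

m_N − m_S = −2.5 log₁₀(F_N/F_S) = −2.5 log₁₀(0.100) = −2.5 × (-1.000) = 2.500.

2.50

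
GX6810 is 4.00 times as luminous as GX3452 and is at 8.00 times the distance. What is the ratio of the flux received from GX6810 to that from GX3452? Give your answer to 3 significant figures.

0.0625

F = L/(4πd²), so F_GX6810/F_GX3452 = (L_GX6810/L_GX3452) / (d_GX6810/d_GX3452)²
= 4.00 / (8.00)² = 4.00 / 64.00 = 0.06250.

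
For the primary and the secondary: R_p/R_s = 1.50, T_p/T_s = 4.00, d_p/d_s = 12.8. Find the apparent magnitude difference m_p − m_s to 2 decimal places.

L_p/L_s = (1.50)²(4.00)⁴ = 576.0.
F_p/F_s = (L_p/L_s)/(d_p/d_s)² = 576.0/163.8 = 3.516.
m_p − m_s = −2.5 log₁₀(3.516) = -1.37.

-1.37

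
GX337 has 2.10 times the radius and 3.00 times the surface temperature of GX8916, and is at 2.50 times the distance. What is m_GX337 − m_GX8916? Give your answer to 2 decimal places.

-4.39

L_GX337/L_GX8916 = (2.10)²(3.00)⁴ = 357.2.
F_GX337/F_GX8916 = (L_GX337/L_GX8916)/(d_GX337/d_GX8916)² = 357.2/6.250 = 57.15.
m_GX337 − m_GX8916 = −2.5 log₁₀(57.15) = -4.39.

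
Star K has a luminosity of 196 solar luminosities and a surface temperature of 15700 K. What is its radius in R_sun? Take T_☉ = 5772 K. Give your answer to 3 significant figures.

1.89 R_sun

R/R_☉ = √(L/L_☉) / (T/T_☉)² = √(196) / (2.720)²
       = 14.00 / 7.399 = 1.892.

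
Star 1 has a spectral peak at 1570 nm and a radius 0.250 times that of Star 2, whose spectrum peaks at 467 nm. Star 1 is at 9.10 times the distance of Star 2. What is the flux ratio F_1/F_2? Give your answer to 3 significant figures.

5.91×10^-6

Wien's law: T_1/T_2 = λ_2/λ_1 = 467/1570 = 0.2975.
L_1/L_2 = (R_1/R_2)²(T_1/T_2)⁴ = (0.250)²(0.2975)⁴ = 4.893×10^-4.
F_1/F_2 = (L_1/L_2)/(d_1/d_2)² = 4.893×10^-4/(9.10)² = 5.908×10^-6.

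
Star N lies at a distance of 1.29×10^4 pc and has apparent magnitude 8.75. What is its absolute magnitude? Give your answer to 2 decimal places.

-6.80

M = m − 5 log₁₀(d/10 pc) = 8.75 − 5 log₁₀(1.29×10^4/10)
  = 8.75 − 5 × 3.111 = 8.75 − 15.55 = -6.80.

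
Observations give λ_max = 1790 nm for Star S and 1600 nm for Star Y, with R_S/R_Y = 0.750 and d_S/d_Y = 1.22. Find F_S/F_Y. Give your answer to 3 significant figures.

0.241

Wien's law: T_S/T_Y = λ_Y/λ_S = 1600/1790 = 0.8939.
L_S/L_Y = (R_S/R_Y)²(T_S/T_Y)⁴ = (0.750)²(0.8939)⁴ = 0.3591.
F_S/F_Y = (L_S/L_Y)/(d_S/d_Y)² = 0.3591/(1.22)² = 0.2413.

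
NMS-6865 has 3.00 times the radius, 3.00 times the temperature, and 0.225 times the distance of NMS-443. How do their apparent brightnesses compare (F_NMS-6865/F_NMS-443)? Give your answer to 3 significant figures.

L_NMS-6865/L_NMS-443 = (R_NMS-6865/R_NMS-443)²(T_NMS-6865/T_NMS-443)⁴ = (3.00)² × (3.00)⁴ = 729.0.
F_NMS-6865/F_NMS-443 = (L_NMS-6865/L_NMS-443)/(d_NMS-6865/d_NMS-443)² = 729.0 / (0.225)² = 1.440×10^4.

1.44×10^4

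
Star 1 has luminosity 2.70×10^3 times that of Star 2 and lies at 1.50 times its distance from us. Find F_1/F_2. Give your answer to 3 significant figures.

F = L/(4πd²), so F_1/F_2 = (L_1/L_2) / (d_1/d_2)²
= 2.70×10^3 / (1.50)² = 2.70×10^3 / 2.250 = 1200.

1.20×10^3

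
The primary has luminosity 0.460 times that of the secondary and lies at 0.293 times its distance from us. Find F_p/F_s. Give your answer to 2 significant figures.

5.4

F = L/(4πd²), so F_p/F_s = (L_p/L_s) / (d_p/d_s)²
= 0.460 / (0.293)² = 0.460 / 0.08585 = 5.358.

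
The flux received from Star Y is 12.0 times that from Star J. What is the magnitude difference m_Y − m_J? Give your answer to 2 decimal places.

-2.70

m_Y − m_J = −2.5 log₁₀(F_Y/F_J) = −2.5 log₁₀(12.0) = −2.5 × (1.079) = -2.698.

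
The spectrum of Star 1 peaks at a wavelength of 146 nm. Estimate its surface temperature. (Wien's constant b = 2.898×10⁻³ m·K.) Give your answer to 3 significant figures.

T = b/λ_max = 2.898×10⁻³ / (146×10⁻⁹) = 1.985×10^4 K.

1.98×10^4 K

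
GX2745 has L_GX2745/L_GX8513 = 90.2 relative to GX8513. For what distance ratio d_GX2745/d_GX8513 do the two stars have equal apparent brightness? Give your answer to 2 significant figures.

9.5

Equal flux requires L_GX2745/d_GX2745² = L_GX8513/d_GX8513², so d_GX2745/d_GX8513 = √(L_GX2745/L_GX8513)
= √(90.2) = 9.497.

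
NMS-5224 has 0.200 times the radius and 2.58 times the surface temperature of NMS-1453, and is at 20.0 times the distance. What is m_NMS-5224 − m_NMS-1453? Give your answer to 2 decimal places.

5.88

L_NMS-5224/L_NMS-1453 = (0.200)²(2.58)⁴ = 1.772.
F_NMS-5224/F_NMS-1453 = (L_NMS-5224/L_NMS-1453)/(d_NMS-5224/d_NMS-1453)² = 1.772/400.0 = 0.004431.
m_NMS-5224 − m_NMS-1453 = −2.5 log₁₀(0.004431) = 5.88.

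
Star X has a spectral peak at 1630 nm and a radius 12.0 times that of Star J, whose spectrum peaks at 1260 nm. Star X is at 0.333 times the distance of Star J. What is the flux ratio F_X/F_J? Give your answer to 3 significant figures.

464

Wien's law: T_X/T_J = λ_J/λ_X = 1260/1630 = 0.7730.
L_X/L_J = (R_X/R_J)²(T_X/T_J)⁴ = (12.0)²(0.7730)⁴ = 51.42.
F_X/F_J = (L_X/L_J)/(d_X/d_J)² = 51.42/(0.333)² = 463.7.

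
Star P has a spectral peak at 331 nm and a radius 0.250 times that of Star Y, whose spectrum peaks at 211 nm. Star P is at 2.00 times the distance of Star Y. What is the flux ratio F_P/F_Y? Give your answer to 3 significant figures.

Wien's law: T_P/T_Y = λ_Y/λ_P = 211/331 = 0.6375.
L_P/L_Y = (R_P/R_Y)²(T_P/T_Y)⁴ = (0.250)²(0.6375)⁴ = 0.01032.
F_P/F_Y = (L_P/L_Y)/(d_P/d_Y)² = 0.01032/(2.00)² = 0.002580.

0.00258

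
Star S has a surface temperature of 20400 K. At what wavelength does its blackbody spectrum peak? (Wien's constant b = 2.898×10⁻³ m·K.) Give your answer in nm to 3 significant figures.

142 nm

λ_max = b/T = 2.898×10⁻³ / 20400 = 1.42×10^-7 m = 142.1 nm.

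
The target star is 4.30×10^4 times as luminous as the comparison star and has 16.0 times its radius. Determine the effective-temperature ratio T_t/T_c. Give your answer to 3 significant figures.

L ∝ R²T⁴ gives T ∝ (L/R²)^(1/4), so
T_t/T_c = (4.30×10^4 / 16.0²)^(1/4) = (168.0)^(1/4) = 3.600.

3.60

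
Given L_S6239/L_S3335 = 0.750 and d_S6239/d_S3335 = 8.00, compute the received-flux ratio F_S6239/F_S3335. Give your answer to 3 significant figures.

F = L/(4πd²), so F_S6239/F_S3335 = (L_S6239/L_S3335) / (d_S6239/d_S3335)²
= 0.750 / (8.00)² = 0.750 / 64.00 = 0.01172.

0.0117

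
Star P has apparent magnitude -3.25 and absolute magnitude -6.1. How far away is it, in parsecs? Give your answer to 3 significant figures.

37.2 pc

m − M = 5 log₁₀(d/10 pc)
-3.25 − (-6.1) = 2.85 = 5 log₁₀(d/10)
d = 10 × 10^(2.85/5) = 10 × 10^0.570 = 37.15 pc.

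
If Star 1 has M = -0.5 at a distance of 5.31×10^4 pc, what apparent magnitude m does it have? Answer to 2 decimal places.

m = M + 5 log₁₀(d/10 pc) = -0.5 + 5 log₁₀(5.31×10^4/10)
  = -0.5 + 5 × 3.725 = -0.5 + 18.63 = 18.13.

18.13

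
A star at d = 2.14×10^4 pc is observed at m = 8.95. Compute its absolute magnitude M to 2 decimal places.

-7.70

M = m − 5 log₁₀(d/10 pc) = 8.95 − 5 log₁₀(2.14×10^4/10)
  = 8.95 − 5 × 3.330 = 8.95 − 16.65 = -7.70.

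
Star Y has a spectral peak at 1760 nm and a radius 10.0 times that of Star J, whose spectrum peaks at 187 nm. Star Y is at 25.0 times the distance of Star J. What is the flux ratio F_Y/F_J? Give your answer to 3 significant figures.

2.04×10^-5

Wien's law: T_Y/T_J = λ_J/λ_Y = 187/1760 = 0.1062.
L_Y/L_J = (R_Y/R_J)²(T_Y/T_J)⁴ = (10.0)²(0.1062)⁴ = 0.01274.
F_Y/F_J = (L_Y/L_J)/(d_Y/d_J)² = 0.01274/(25.0)² = 2.039×10^-5.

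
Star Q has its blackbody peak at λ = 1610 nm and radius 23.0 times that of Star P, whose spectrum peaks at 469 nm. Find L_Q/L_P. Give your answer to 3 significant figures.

Wien's law gives T ∝ 1/λ_max, so T_Q/T_P = λ_P/λ_Q = 469/1610 = 0.2913.
Then L ∝ R²T⁴ gives L_Q/L_P = (23.0)² × (0.2913)⁴ = 529.0 × 0.007201 = 3.809.

3.81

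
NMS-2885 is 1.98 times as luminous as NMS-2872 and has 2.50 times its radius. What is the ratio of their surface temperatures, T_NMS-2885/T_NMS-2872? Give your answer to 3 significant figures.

0.750

L ∝ R²T⁴ gives T ∝ (L/R²)^(1/4), so
T_NMS-2885/T_NMS-2872 = (1.98 / 2.50²)^(1/4) = (0.3168)^(1/4) = 0.7502.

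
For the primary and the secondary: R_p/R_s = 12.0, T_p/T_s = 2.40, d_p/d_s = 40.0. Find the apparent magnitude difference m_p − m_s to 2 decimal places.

L_p/L_s = (12.0)²(2.40)⁴ = 4778.
F_p/F_s = (L_p/L_s)/(d_p/d_s)² = 4778/1600 = 2.986.
m_p − m_s = −2.5 log₁₀(2.986) = -1.19.

-1.19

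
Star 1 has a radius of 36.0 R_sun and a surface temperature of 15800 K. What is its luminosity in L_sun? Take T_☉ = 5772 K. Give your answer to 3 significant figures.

L/L_☉ = (R/R_☉)² (T/T_☉)⁴ = (36.0)² × (15800/5772)⁴
       = 1296 × (2.737)⁴ = 1296 × 56.15 = 7.277×10^4.

7.28×10^4 L_sun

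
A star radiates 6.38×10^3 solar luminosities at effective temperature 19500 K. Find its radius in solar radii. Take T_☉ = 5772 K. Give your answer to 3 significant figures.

7.00 solar radii

R/R_☉ = √(L/L_☉) / (T/T_☉)² = √(6.38×10^3) / (3.378)²
       = 79.87 / 11.41 = 6.998.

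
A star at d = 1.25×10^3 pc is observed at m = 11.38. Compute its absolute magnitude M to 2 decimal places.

0.90

M = m − 5 log₁₀(d/10 pc) = 11.38 − 5 log₁₀(1.25×10^3/10)
  = 11.38 − 5 × 2.097 = 11.38 − 10.48 = 0.90.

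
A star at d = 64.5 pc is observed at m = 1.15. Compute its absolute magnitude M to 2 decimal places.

-2.90

M = m − 5 log₁₀(d/10 pc) = 1.15 − 5 log₁₀(64.5/10)
  = 1.15 − 5 × 0.810 = 1.15 − 4.05 = -2.90.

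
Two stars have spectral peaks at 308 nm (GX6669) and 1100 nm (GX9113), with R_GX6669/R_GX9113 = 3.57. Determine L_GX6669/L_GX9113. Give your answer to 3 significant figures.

2.07×10^3

Wien's law gives T ∝ 1/λ_max, so T_GX6669/T_GX9113 = λ_GX9113/λ_GX6669 = 1100/308 = 3.571.
Then L ∝ R²T⁴ gives L_GX6669/L_GX9113 = (3.57)² × (3.571)⁴ = 12.74 × 162.7 = 2074.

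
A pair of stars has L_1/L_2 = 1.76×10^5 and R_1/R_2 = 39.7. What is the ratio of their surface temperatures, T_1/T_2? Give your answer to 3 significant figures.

3.25

L ∝ R²T⁴ gives T ∝ (L/R²)^(1/4), so
T_1/T_2 = (1.76×10^5 / 39.7²)^(1/4) = (111.7)^(1/4) = 3.251.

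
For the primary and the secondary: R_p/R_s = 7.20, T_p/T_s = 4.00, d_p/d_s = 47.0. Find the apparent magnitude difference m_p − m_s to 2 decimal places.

L_p/L_s = (7.20)²(4.00)⁴ = 1.327×10^4.
F_p/F_s = (L_p/L_s)/(d_p/d_s)² = 1.327×10^4/2209 = 6.008.
m_p − m_s = −2.5 log₁₀(6.008) = -1.95.

-1.95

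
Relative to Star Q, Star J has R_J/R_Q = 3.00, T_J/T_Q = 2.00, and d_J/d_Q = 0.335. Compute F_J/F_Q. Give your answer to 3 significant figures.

1.28×10^3

L_J/L_Q = (R_J/R_Q)²(T_J/T_Q)⁴ = (3.00)² × (2.00)⁴ = 144.0.
F_J/F_Q = (L_J/L_Q)/(d_J/d_Q)² = 144.0 / (0.335)² = 1283.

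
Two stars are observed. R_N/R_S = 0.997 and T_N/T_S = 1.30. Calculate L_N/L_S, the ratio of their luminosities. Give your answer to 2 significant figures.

2.8

From the Stefan–Boltzmann law, L ∝ R²T⁴, so
L_N/L_S = (R_N/R_S)² (T_N/T_S)⁴ = (0.997)² × (1.30)⁴ = 0.9940 × 2.856 = 2.839.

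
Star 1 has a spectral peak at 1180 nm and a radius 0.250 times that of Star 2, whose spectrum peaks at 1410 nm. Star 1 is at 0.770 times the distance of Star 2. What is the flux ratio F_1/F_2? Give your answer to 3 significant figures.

Wien's law: T_1/T_2 = λ_2/λ_1 = 1410/1180 = 1.195.
L_1/L_2 = (R_1/R_2)²(T_1/T_2)⁴ = (0.250)²(1.195)⁴ = 0.1274.
F_1/F_2 = (L_1/L_2)/(d_1/d_2)² = 0.1274/(0.770)² = 0.2149.

0.215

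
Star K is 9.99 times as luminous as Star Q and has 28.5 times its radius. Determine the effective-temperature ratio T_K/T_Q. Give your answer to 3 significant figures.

0.333

L ∝ R²T⁴ gives T ∝ (L/R²)^(1/4), so
T_K/T_Q = (9.99 / 28.5²)^(1/4) = (0.01230)^(1/4) = 0.3330.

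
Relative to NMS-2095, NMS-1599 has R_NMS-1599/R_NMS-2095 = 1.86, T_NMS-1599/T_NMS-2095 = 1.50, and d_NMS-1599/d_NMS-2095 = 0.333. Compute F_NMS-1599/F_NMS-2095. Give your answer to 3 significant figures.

158

L_NMS-1599/L_NMS-2095 = (R_NMS-1599/R_NMS-2095)²(T_NMS-1599/T_NMS-2095)⁴ = (1.86)² × (1.50)⁴ = 17.51.
F_NMS-1599/F_NMS-2095 = (L_NMS-1599/L_NMS-2095)/(d_NMS-1599/d_NMS-2095)² = 17.51 / (0.333)² = 157.9.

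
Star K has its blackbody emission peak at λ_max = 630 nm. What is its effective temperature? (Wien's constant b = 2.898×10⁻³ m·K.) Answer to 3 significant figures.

T = b/λ_max = 2.898×10⁻³ / (630×10⁻⁹) = 4600 K.

4.60×10^3 K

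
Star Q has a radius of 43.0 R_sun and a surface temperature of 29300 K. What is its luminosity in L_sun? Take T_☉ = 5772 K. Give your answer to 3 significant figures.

L/L_☉ = (R/R_☉)² (T/T_☉)⁴ = (43.0)² × (29300/5772)⁴
       = 1849 × (5.076)⁴ = 1849 × 664.0 = 1.228×10^6.

1.23×10^6 L_sun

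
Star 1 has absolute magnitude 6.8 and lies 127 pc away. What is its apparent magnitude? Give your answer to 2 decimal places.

12.32

m = M + 5 log₁₀(d/10 pc) = 6.8 + 5 log₁₀(127/10)
  = 6.8 + 5 × 1.104 = 6.8 + 5.52 = 12.32.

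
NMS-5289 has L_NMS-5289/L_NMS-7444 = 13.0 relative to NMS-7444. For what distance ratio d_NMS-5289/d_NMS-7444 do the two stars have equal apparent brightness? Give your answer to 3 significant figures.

Equal flux requires L_NMS-5289/d_NMS-5289² = L_NMS-7444/d_NMS-7444², so d_NMS-5289/d_NMS-7444 = √(L_NMS-5289/L_NMS-7444)
= √(13.0) = 3.606.

3.61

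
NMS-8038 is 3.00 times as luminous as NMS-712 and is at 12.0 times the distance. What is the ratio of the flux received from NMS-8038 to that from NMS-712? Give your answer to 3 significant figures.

F = L/(4πd²), so F_NMS-8038/F_NMS-712 = (L_NMS-8038/L_NMS-712) / (d_NMS-8038/d_NMS-712)²
= 3.00 / (12.0)² = 3.00 / 144.0 = 0.02083.

0.0208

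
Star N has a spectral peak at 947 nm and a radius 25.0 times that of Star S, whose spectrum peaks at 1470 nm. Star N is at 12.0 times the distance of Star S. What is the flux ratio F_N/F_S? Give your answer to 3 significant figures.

Wien's law: T_N/T_S = λ_S/λ_N = 1470/947 = 1.552.
L_N/L_S = (R_N/R_S)²(T_N/T_S)⁴ = (25.0)²(1.552)⁴ = 3629.
F_N/F_S = (L_N/L_S)/(d_N/d_S)² = 3629/(12.0)² = 25.20.

25.2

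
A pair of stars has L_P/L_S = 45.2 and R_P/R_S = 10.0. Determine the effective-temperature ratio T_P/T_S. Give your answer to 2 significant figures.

L ∝ R²T⁴ gives T ∝ (L/R²)^(1/4), so
T_P/T_S = (45.2 / 10.0²)^(1/4) = (0.4520)^(1/4) = 0.8199.

0.82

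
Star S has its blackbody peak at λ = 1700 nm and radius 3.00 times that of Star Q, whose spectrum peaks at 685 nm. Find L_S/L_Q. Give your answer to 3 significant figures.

Wien's law gives T ∝ 1/λ_max, so T_S/T_Q = λ_Q/λ_S = 685/1700 = 0.4029.
Then L ∝ R²T⁴ gives L_S/L_Q = (3.00)² × (0.4029)⁴ = 9.000 × 0.02636 = 0.2373.

0.237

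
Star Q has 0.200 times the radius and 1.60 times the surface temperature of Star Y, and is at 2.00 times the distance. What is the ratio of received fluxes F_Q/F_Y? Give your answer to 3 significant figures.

L_Q/L_Y = (R_Q/R_Y)²(T_Q/T_Y)⁴ = (0.200)² × (1.60)⁴ = 0.2621.
F_Q/F_Y = (L_Q/L_Y)/(d_Q/d_Y)² = 0.2621 / (2.00)² = 0.06554.

0.0655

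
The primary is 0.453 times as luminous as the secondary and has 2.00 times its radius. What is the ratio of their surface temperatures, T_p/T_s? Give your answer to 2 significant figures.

L ∝ R²T⁴ gives T ∝ (L/R²)^(1/4), so
T_p/T_s = (0.453 / 2.00²)^(1/4) = (0.1133)^(1/4) = 0.5801.

0.58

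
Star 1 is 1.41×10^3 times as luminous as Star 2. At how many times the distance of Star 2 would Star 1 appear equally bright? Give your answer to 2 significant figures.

Equal flux requires L_1/d_1² = L_2/d_2², so d_1/d_2 = √(L_1/L_2)
= √(1.41×10^3) = 37.55.

38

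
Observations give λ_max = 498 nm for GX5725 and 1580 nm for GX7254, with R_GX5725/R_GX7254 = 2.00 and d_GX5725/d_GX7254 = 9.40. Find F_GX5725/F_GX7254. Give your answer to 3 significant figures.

Wien's law: T_GX5725/T_GX7254 = λ_GX7254/λ_GX5725 = 1580/498 = 3.173.
L_GX5725/L_GX7254 = (R_GX5725/R_GX7254)²(T_GX5725/T_GX7254)⁴ = (2.00)²(3.173)⁴ = 405.3.
F_GX5725/F_GX7254 = (L_GX5725/L_GX7254)/(d_GX5725/d_GX7254)² = 405.3/(9.40)² = 4.587.

4.59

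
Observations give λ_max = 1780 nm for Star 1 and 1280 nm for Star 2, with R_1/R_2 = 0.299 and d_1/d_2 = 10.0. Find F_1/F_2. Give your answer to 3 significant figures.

Wien's law: T_1/T_2 = λ_2/λ_1 = 1280/1780 = 0.7191.
L_1/L_2 = (R_1/R_2)²(T_1/T_2)⁴ = (0.299)²(0.7191)⁴ = 0.02391.
F_1/F_2 = (L_1/L_2)/(d_1/d_2)² = 0.02391/(10.0)² = 2.391×10^-4.

2.39×10^-4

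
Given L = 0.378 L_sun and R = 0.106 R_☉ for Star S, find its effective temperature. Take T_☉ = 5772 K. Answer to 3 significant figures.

T/T_☉ = (L/L_☉)^(1/4) / (R/R_☉)^(1/2)
T = 5772 × (0.378)^(1/4) / √(0.106) = 5772 × 0.7841 / 0.3256 = 1.390×10^4 K.

1.39×10^4 K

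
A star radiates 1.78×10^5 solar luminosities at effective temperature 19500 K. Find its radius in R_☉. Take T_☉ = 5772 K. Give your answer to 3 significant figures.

R/R_☉ = √(L/L_☉) / (T/T_☉)² = √(1.78×10^5) / (3.378)²
       = 421.9 / 11.41 = 36.97.

37.0 R_☉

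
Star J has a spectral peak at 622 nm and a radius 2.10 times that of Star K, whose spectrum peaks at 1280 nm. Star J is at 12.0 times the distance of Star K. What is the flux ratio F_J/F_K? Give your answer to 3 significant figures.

0.549

Wien's law: T_J/T_K = λ_K/λ_J = 1280/622 = 2.058.
L_J/L_K = (R_J/R_K)²(T_J/T_K)⁴ = (2.10)²(2.058)⁴ = 79.09.
F_J/F_K = (L_J/L_K)/(d_J/d_K)² = 79.09/(12.0)² = 0.5492.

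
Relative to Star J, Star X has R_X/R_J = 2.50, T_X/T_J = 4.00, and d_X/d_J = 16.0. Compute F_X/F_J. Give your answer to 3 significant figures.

6.25

L_X/L_J = (R_X/R_J)²(T_X/T_J)⁴ = (2.50)² × (4.00)⁴ = 1600.
F_X/F_J = (L_X/L_J)/(d_X/d_J)² = 1600 / (16.0)² = 6.250.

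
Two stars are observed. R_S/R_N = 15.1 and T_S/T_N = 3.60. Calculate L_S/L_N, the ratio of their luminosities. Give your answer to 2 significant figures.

From the Stefan–Boltzmann law, L ∝ R²T⁴, so
L_S/L_N = (R_S/R_N)² (T_S/T_N)⁴ = (15.1)² × (3.60)⁴ = 228.0 × 168.0 = 3.830×10^4.

3.8×10^4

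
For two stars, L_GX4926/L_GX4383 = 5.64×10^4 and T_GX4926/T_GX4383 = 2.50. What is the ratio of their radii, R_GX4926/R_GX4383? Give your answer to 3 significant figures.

38.0

L ∝ R²T⁴ gives R ∝ √L / T², so
R_GX4926/R_GX4383 = √(5.64×10^4) / (2.50)² = 237.5 / 6.250 = 38.00.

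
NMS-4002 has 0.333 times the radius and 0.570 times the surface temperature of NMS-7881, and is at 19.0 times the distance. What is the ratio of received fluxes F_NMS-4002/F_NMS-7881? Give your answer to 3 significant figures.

L_NMS-4002/L_NMS-7881 = (R_NMS-4002/R_NMS-7881)²(T_NMS-4002/T_NMS-7881)⁴ = (0.333)² × (0.570)⁴ = 0.01171.
F_NMS-4002/F_NMS-7881 = (L_NMS-4002/L_NMS-7881)/(d_NMS-4002/d_NMS-7881)² = 0.01171 / (19.0)² = 3.243×10^-5.

3.24×10^-5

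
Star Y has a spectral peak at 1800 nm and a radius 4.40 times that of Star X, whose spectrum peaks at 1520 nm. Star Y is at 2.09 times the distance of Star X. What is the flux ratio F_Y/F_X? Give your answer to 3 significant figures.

2.25

Wien's law: T_Y/T_X = λ_X/λ_Y = 1520/1800 = 0.8444.
L_Y/L_X = (R_Y/R_X)²(T_Y/T_X)⁴ = (4.40)²(0.8444)⁴ = 9.844.
F_Y/F_X = (L_Y/L_X)/(d_Y/d_X)² = 9.844/(2.09)² = 2.254.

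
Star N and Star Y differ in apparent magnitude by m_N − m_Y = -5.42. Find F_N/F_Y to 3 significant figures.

F_N/F_Y = 10^(−(m_N − m_Y)/2.5) = 10^(5.42/2.5) = 10^2.168 = 147.2.

147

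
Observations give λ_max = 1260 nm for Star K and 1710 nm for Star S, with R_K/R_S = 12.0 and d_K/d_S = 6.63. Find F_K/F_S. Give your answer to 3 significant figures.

11.1

Wien's law: T_K/T_S = λ_S/λ_K = 1710/1260 = 1.357.
L_K/L_S = (R_K/R_S)²(T_K/T_S)⁴ = (12.0)²(1.357)⁴ = 488.5.
F_K/F_S = (L_K/L_S)/(d_K/d_S)² = 488.5/(6.63)² = 11.11.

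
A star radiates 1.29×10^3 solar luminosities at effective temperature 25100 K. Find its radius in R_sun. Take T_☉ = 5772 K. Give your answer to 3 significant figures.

R/R_☉ = √(L/L_☉) / (T/T_☉)² = √(1.29×10^3) / (4.349)²
       = 35.92 / 18.91 = 1.899.

1.90 R_sun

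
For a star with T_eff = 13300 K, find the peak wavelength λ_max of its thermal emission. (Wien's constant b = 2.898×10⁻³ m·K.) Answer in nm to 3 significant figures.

218 nm

λ_max = b/T = 2.898×10⁻³ / 13300 = 2.18×10^-7 m = 217.9 nm.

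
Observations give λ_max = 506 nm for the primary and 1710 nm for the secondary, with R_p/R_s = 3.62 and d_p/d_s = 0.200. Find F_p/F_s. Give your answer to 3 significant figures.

4.27×10^4

Wien's law: T_p/T_s = λ_s/λ_p = 1710/506 = 3.379.
L_p/L_s = (R_p/R_s)²(T_p/T_s)⁴ = (3.62)²(3.379)⁴ = 1709.
F_p/F_s = (L_p/L_s)/(d_p/d_s)² = 1709/(0.200)² = 4.273×10^4.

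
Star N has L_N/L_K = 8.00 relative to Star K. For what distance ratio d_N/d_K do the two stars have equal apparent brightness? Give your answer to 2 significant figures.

2.8

Equal flux requires L_N/d_N² = L_K/d_K², so d_N/d_K = √(L_N/L_K)
= √(8.00) = 2.828.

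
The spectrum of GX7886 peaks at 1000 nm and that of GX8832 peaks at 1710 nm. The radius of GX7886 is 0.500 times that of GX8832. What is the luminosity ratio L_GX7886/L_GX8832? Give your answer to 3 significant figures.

Wien's law gives T ∝ 1/λ_max, so T_GX7886/T_GX8832 = λ_GX8832/λ_GX7886 = 1710/1000 = 1.710.
Then L ∝ R²T⁴ gives L_GX7886/L_GX8832 = (0.500)² × (1.710)⁴ = 0.2500 × 8.550 = 2.138.

2.14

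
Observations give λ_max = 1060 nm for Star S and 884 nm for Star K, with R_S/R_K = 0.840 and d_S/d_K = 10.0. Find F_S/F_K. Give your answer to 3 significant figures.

Wien's law: T_S/T_K = λ_K/λ_S = 884/1060 = 0.8340.
L_S/L_K = (R_S/R_K)²(T_S/T_K)⁴ = (0.840)²(0.8340)⁴ = 0.3413.
F_S/F_K = (L_S/L_K)/(d_S/d_K)² = 0.3413/(10.0)² = 0.003413.

0.00341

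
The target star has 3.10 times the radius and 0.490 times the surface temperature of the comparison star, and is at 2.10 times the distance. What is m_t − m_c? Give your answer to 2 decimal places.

2.25

L_t/L_c = (3.10)²(0.490)⁴ = 0.5540.
F_t/F_c = (L_t/L_c)/(d_t/d_c)² = 0.5540/4.410 = 0.1256.
m_t − m_c = −2.5 log₁₀(0.1256) = 2.25.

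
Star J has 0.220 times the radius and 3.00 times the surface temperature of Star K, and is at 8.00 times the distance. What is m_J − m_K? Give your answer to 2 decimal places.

L_J/L_K = (0.220)²(3.00)⁴ = 3.920.
F_J/F_K = (L_J/L_K)/(d_J/d_K)² = 3.920/64.00 = 0.06126.
m_J − m_K = −2.5 log₁₀(0.06126) = 3.03.

3.03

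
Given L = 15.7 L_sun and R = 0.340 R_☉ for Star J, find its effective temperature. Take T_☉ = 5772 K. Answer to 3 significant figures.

1.97×10^4 K

T/T_☉ = (L/L_☉)^(1/4) / (R/R_☉)^(1/2)
T = 5772 × (15.7)^(1/4) / √(0.340) = 5772 × 1.991 / 0.5831 = 1.970×10^4 K.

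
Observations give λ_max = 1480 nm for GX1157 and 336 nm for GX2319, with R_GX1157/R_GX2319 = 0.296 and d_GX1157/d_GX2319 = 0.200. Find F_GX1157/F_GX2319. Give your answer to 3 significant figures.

Wien's law: T_GX1157/T_GX2319 = λ_GX2319/λ_GX1157 = 336/1480 = 0.2270.
L_GX1157/L_GX2319 = (R_GX1157/R_GX2319)²(T_GX1157/T_GX2319)⁴ = (0.296)²(0.2270)⁴ = 2.328×10^-4.
F_GX1157/F_GX2319 = (L_GX1157/L_GX2319)/(d_GX1157/d_GX2319)² = 2.328×10^-4/(0.200)² = 0.005819.

0.00582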